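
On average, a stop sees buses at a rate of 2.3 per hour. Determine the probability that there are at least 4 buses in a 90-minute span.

Over the interval, μ = 2.3 × 1.5 = 3.45 (a 90-minute span = 1.5 hours).
P(N ≥ 4) = 1 − P(N ≤ 3) = 1 − Σ_{j=0}^{3} e^(−μ) μ^j/j! ≈ 0.4525.

0.4525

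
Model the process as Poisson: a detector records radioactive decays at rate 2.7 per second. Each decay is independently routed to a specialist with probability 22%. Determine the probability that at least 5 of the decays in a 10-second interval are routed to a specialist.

Thinning: the decays that are routed to a specialist themselves form a Poisson process with rate 0.22 × 2.7 = 0.594 per second.
Over the interval, μ = 0.594 × 10 = 5.94 (a 10-second interval = 10 seconds).
P(N ≥ 5) = 1 − P(N ≤ 4) ≈ 0.7068.

0.7068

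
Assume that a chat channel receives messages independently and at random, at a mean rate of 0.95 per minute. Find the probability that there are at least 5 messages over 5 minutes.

0.5146

Over the interval, μ = 0.95 × 5 = 4.75 (5 minutes).
P(N ≥ 5) = 1 − P(N ≤ 4) = 1 − Σ_{j=0}^{4} e^(−μ) μ^j/j! ≈ 0.5146.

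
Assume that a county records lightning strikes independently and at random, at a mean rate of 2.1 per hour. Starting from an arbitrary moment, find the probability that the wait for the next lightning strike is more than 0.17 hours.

The wait for the next event is exponential with rate λ = 2.1 per hour.
P(T > 0.17) = e^(−λt) = e^(−2.1 × 0.17) = e^(−0.357) ≈ 0.6998.

0.6998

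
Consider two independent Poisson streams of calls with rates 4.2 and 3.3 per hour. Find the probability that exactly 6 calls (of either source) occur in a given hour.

Independent Poisson processes superpose: combined rate λ = 4.2 + 3.3 = 7.5 per hour.
So μ = 7.5.
P(N = 6) = e^(−7.5) · 7.5^6/6! ≈ 0.1367.

0.1367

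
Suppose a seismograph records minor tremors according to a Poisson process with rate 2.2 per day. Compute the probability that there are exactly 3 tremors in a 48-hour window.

0.1743

Over the interval, μ = 2.2 × 2 = 4.4 (a 48-hour window = 2 days).
P(N = 3) = e^(−μ) μ^3/3! = e^(−4.4) · 4.4^3/6 ≈ 0.1743.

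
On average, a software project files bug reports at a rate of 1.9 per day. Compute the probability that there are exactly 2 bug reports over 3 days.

Over the interval, μ = 1.9 × 3 = 5.7 (3 days).
P(N = 2) = e^(−μ) μ^2/2! = e^(−5.7) · 5.7^2/2 ≈ 0.0544.

0.0544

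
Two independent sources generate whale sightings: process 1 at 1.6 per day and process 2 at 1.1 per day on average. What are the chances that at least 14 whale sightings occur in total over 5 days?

0.4818

Independent Poisson processes superpose: combined rate λ = 1.6 + 1.1 = 2.7 per day.
Over the interval, μ = 2.7 × 5 = 13.5 (5 days).
P(N ≥ 14) = 1 − P(N ≤ 13) ≈ 0.4818.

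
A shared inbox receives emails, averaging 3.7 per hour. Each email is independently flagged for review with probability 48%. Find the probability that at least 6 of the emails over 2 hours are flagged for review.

Thinning: the emails that are flagged for review themselves form a Poisson process with rate 0.48 × 3.7 = 1.776 per hour.
Over the interval, μ = 1.776 × 2 = 3.552 (2 hours).
P(N ≥ 6) = 1 − P(N ≤ 5) ≈ 0.1493.

0.1493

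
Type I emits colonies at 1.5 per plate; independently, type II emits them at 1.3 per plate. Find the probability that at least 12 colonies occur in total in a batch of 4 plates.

Independent Poisson processes superpose: combined rate λ = 1.5 + 1.3 = 2.8 per plate.
Over the interval, μ = 2.8 × 4 = 11.2 (a batch of 4 plates = 4 plates).
P(N ≥ 12) = 1 − P(N ≤ 11) ≈ 0.4446.

0.4446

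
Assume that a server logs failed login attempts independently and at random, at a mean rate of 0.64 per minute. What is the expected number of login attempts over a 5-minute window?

3.2

E[N] = λt = 0.64 × 5 = 3.2 (a 5-minute window = 5 minutes).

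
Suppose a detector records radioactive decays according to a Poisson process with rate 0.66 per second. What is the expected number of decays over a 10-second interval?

6.6

E[N] = λt = 0.66 × 10 = 6.6 (a 10-second interval = 10 seconds).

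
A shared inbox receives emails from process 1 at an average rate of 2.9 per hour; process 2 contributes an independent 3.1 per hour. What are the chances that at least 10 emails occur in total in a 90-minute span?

0.4126

Independent Poisson processes superpose: combined rate λ = 2.9 + 3.1 = 6 per hour.
Over the interval, μ = 6 × 1.5 = 9 (a 90-minute span = 1.5 hours).
P(N ≥ 10) = 1 − P(N ≤ 9) ≈ 0.4126.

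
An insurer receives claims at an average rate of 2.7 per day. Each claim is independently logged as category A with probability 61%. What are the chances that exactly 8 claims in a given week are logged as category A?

0.0762

Thinning: the claims that are logged as category A themselves form a Poisson process with rate 0.61 × 2.7 = 1.647 per day.
Over the interval, μ = 1.647 × 7 = 11.529 (a week = 7 days).
P(N = 8) = e^(−11.529) · 11.529^8/8! ≈ 0.0762.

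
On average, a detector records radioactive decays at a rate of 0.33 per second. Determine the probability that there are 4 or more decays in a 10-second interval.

Over the interval, μ = 0.33 × 10 = 3.3 (a 10-second interval = 10 seconds).
P(N ≥ 4) = 1 − P(N ≤ 3) = 1 − Σ_{j=0}^{3} e^(−μ) μ^j/j! ≈ 0.4197.

0.4197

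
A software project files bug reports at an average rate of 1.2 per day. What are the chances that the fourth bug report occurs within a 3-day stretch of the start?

Over the interval, μ = 1.2 × 3 = 3.6 (a 3-day stretch = 3 days).
The fourth arrival falls in the interval iff at least 4 events occur there: P(S_4 ≤ t) = P(N ≥ 4) = 1 − P(N ≤ 3) ≈ 0.4848.

0.4848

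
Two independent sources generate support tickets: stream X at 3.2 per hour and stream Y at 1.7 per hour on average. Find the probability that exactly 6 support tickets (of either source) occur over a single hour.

0.1432

Independent Poisson processes superpose: combined rate λ = 3.2 + 1.7 = 4.9 per hour.
So μ = 4.9.
P(N = 6) = e^(−4.9) · 4.9^6/6! ≈ 0.1432.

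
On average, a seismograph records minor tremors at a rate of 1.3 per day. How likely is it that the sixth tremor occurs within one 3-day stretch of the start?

0.1994

Over the interval, μ = 1.3 × 3 = 3.9 (a 3-day stretch = 3 days).
The sixth arrival falls in the interval iff at least 6 events occur there: P(S_6 ≤ t) = P(N ≥ 6) = 1 − P(N ≤ 5) ≈ 0.1994.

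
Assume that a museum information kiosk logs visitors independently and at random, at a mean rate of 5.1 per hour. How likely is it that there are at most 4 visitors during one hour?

With mean μ = 5.1 per hour,
P(N ≤ 4) = Σ_{j=0}^{4} e^(−μ) μ^j/j! ≈ 0.4231.

0.4231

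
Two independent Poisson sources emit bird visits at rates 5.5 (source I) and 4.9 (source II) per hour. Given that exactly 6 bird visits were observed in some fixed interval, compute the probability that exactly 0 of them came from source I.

Given the total, each event is independently from source I with probability p = λ_I/(λ_I+λ_II) = 5.5/10.4 ≈ 0.5288.
So K ~ Binomial(6, 5.5/10.4): P(K = 0) = C(6,0) · (5.5/10.4)^0 · (4.9/10.4)^6 ≈ 0.0109.

0.0109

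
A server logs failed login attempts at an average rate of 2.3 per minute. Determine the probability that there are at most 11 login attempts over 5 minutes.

Over the interval, μ = 2.3 × 5 = 11.5 (5 minutes).
P(N ≤ 11) = Σ_{j=0}^{11} e^(−μ) μ^j/j! ≈ 0.5198.

0.5198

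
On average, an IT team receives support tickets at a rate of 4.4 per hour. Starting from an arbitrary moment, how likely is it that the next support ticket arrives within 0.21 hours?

Inter-arrival times are exponential with rate λ = 4.4 per hour.
P(T ≤ 0.21) = 1 − e^(−λt) = 1 − e^(−4.4 × 0.21) = 1 − e^(−0.924) ≈ 0.6031.

0.6031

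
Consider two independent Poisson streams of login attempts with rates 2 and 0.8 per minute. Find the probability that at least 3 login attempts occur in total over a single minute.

Independent Poisson processes superpose: combined rate λ = 2 + 0.8 = 2.8 per minute.
So μ = 2.8.
P(N ≥ 3) = 1 − P(N ≤ 2) ≈ 0.5305.

0.5305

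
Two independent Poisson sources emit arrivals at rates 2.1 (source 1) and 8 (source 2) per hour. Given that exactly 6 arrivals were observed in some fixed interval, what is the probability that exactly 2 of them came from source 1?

Given the total, each event is independently from source 1 with probability p = λ_1/(λ_1+λ_2) = 2.1/10.1 ≈ 0.2079.
So K ~ Binomial(6, 2.1/10.1): P(K = 2) = C(6,2) · (2.1/10.1)^2 · (8/10.1)^4 ≈ 0.2552.

0.2552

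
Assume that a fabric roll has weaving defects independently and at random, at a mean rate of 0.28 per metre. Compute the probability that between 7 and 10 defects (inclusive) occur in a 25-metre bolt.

Over the interval, μ = 0.28 × 25 = 7 (a 25-metre bolt = 25 metres).
P(7 ≤ N ≤ 10) = Σ_{j=7}^{10} e^(−7) · 7^j/j! ≈ 0.4518.

0.4518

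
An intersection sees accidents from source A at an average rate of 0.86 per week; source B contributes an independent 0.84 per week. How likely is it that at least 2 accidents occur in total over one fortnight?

0.8532

Independent Poisson processes superpose: combined rate λ = 0.86 + 0.84 = 1.7 per week.
Over the interval, μ = 1.7 × 2 = 3.4 (a fortnight = 2 weeks).
P(N ≥ 2) = 1 − P(N ≤ 1) ≈ 0.8532.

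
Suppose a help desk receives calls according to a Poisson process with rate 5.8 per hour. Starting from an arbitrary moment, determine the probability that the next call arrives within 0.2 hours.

0.6865

Inter-arrival times are exponential with rate λ = 5.8 per hour.
P(T ≤ 0.2) = 1 − e^(−λt) = 1 − e^(−5.8 × 0.2) = 1 − e^(−1.16) ≈ 0.6865.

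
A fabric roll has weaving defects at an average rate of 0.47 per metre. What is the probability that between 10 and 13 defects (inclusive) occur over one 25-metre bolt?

Over the interval, μ = 0.47 × 25 = 11.75 (a 25-metre bolt = 25 metres).
P(10 ≤ N ≤ 13) = Σ_{j=10}^{13} e^(−11.75) · 11.75^j/j! ≈ 0.4427.

0.4427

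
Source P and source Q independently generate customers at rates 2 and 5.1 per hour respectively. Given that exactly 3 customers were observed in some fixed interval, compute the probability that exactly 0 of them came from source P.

0.3706

Given the total, each event is independently from source P with probability p = λ_P/(λ_P+λ_Q) = 2/7.1 ≈ 0.2817.
So K ~ Binomial(3, 2/7.1): P(K = 0) = C(3,0) · (2/7.1)^0 · (5.1/7.1)^3 ≈ 0.3706.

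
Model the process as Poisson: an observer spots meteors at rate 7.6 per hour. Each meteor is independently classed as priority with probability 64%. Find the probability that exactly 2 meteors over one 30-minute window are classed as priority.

0.2598

Thinning: the meteors that are classed as priority themselves form a Poisson process with rate 0.64 × 7.6 = 4.864 per hour.
Over the interval, μ = 4.864 × 0.5 = 2.432 (a 30-minute window = 0.5 hours).
P(N = 2) = e^(−2.432) · 2.432^2/2! ≈ 0.2598.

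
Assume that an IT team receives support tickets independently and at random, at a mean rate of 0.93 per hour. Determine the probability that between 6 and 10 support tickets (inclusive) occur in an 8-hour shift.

0.6193

Over the interval, μ = 0.93 × 8 = 7.44 (an 8-hour shift = 8 hours).
P(6 ≤ N ≤ 10) = Σ_{j=6}^{10} e^(−7.44) · 7.44^j/j! ≈ 0.6193.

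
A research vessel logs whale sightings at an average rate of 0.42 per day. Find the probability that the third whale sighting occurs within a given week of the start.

0.5632

Over the interval, μ = 0.42 × 7 = 2.94 (a week = 7 days).
The third arrival falls in the interval iff at least 3 events occur there: P(S_3 ≤ t) = P(N ≥ 3) = 1 − P(N ≤ 2) ≈ 0.5632.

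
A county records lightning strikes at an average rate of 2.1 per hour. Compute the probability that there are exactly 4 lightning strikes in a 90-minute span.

Over the interval, μ = 2.1 × 1.5 = 3.15 (a 90-minute span = 1.5 hours).
P(N = 4) = e^(−μ) μ^4/4! = e^(−3.15) · 3.15^4/24 ≈ 0.1758.

0.1758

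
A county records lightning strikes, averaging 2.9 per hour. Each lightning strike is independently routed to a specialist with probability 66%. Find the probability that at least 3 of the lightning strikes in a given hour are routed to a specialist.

Thinning: the lightning strikes that are routed to a specialist themselves form a Poisson process with rate 0.66 × 2.9 = 1.914 per hour.
So μ = 1.914.
P(N ≥ 3) = 1 − P(N ≤ 2) ≈ 0.3001.

0.3001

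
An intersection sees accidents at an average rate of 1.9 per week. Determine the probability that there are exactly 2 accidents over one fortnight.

Over the interval, μ = 1.9 × 2 = 3.8 (a fortnight = 2 weeks).
P(N = 2) = e^(−μ) μ^2/2! = e^(−3.8) · 3.8^2/2 ≈ 0.1615.

0.1615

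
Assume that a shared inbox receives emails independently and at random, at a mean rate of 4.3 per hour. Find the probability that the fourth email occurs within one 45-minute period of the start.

0.4030

Over the interval, μ = 4.3 × 0.75 = 3.225 (a 45-minute period = 0.75 hours).
The fourth arrival falls in the interval iff at least 4 events occur there: P(S_4 ≤ t) = P(N ≥ 4) = 1 − P(N ≤ 3) ≈ 0.4030.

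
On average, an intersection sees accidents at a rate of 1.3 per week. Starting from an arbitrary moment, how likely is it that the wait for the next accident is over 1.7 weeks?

0.1097

The wait for the next event is exponential with rate λ = 1.3 per week.
P(T > 1.7) = e^(−λt) = e^(−1.3 × 1.7) = e^(−2.21) ≈ 0.1097.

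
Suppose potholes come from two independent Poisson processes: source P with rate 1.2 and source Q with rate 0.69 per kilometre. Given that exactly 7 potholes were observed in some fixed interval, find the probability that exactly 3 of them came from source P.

Given the total, each event is independently from source P with probability p = λ_P/(λ_P+λ_Q) = 1.2/1.89 ≈ 0.6349.
So K ~ Binomial(7, 1.2/1.89): P(K = 3) = C(7,3) · (1.2/1.89)^3 · (0.69/1.89)^4 ≈ 0.1591.

0.1591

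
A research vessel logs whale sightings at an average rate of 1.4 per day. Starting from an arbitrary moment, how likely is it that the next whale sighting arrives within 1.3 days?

0.8380

Inter-arrival times are exponential with rate λ = 1.4 per day.
P(T ≤ 1.3) = 1 − e^(−λt) = 1 − e^(−1.4 × 1.3) = 1 − e^(−1.82) ≈ 0.8380.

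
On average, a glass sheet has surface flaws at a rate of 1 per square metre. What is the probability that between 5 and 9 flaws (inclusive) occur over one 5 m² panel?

0.5277

Over the interval, μ = 1 × 5 = 5 (a 5 m² panel = 5 square metres).
P(5 ≤ N ≤ 9) = Σ_{j=5}^{9} e^(−5) · 5^j/j! ≈ 0.5277.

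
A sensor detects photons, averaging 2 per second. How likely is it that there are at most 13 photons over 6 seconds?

0.6815

Over the interval, μ = 2 × 6 = 12 (6 seconds).
P(N ≤ 13) = Σ_{j=0}^{13} e^(−μ) μ^j/j! ≈ 0.6815.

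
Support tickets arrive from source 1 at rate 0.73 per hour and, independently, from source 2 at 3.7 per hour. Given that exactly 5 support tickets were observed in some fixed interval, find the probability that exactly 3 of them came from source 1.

0.0312

Given the total, each event is independently from source 1 with probability p = λ_1/(λ_1+λ_2) = 0.73/4.43 ≈ 0.1648.
So K ~ Binomial(5, 0.73/4.43): P(K = 3) = C(5,3) · (0.73/4.43)^3 · (3.7/4.43)^2 ≈ 0.0312.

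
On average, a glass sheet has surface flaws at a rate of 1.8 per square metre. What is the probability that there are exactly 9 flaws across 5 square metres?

Over the interval, μ = 1.8 × 5 = 9 (5 square metres).
P(N = 9) = e^(−μ) μ^9/9! = e^(−9) · 9^9/362880 ≈ 0.1318.

0.1318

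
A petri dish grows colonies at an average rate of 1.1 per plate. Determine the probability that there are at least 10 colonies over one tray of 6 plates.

Over the interval, μ = 1.1 × 6 = 6.6 (a tray of 6 plates = 6 plates).
P(N ≥ 10) = 1 − P(N ≤ 9) = 1 − Σ_{j=0}^{9} e^(−μ) μ^j/j! ≈ 0.1314.

0.1314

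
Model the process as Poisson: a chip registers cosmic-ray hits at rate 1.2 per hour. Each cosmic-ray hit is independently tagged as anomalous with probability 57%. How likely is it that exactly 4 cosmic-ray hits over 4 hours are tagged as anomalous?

0.1514

Thinning: the cosmic-ray hits that are tagged as anomalous themselves form a Poisson process with rate 0.57 × 1.2 = 0.684 per hour.
Over the interval, μ = 0.684 × 4 = 2.736 (4 hours).
P(N = 4) = e^(−2.736) · 2.736^4/4! ≈ 0.1514.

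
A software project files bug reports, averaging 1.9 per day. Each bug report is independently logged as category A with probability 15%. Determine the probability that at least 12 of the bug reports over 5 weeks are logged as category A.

Thinning: the bug reports that are logged as category A themselves form a Poisson process with rate 0.15 × 1.9 = 0.285 per day.
Over the interval, μ = 0.285 × 35 = 9.975 (5 weeks = 35 days).
P(N ≥ 12) = 1 − P(N ≤ 11) ≈ 0.3004.

0.3004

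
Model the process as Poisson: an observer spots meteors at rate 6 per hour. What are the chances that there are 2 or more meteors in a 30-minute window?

Over the interval, μ = 6 × 0.5 = 3 (a 30-minute window = 0.5 hours).
P(N ≥ 2) = 1 − P(N ≤ 1) = 1 − Σ_{j=0}^{1} e^(−μ) μ^j/j! ≈ 0.8009.

0.8009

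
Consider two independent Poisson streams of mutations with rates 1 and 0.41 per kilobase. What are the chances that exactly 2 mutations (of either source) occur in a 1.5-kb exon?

0.2698

Independent Poisson processes superpose: combined rate λ = 1 + 0.41 = 1.41 per kilobase.
Over the interval, μ = 1.41 × 1.5 = 2.115 (a 1.5-kb exon = 1.5 kilobases).
P(N = 2) = e^(−2.115) · 2.115^2/2! ≈ 0.2698.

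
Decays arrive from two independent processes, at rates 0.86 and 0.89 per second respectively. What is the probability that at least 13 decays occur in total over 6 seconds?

Independent Poisson processes superpose: combined rate λ = 0.86 + 0.89 = 1.75 per second.
Over the interval, μ = 1.75 × 6 = 10.5 (6 seconds).
P(N ≥ 13) = 1 − P(N ≤ 12) ≈ 0.2580.

0.2580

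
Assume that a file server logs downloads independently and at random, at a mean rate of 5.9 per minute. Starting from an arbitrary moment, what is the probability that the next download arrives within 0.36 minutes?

0.8804

Inter-arrival times are exponential with rate λ = 5.9 per minute.
P(T ≤ 0.36) = 1 − e^(−λt) = 1 − e^(−5.9 × 0.36) = 1 − e^(−2.124) ≈ 0.8804.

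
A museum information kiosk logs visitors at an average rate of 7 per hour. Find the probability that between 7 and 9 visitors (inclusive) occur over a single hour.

With mean μ = 7 per hour,
P(7 ≤ N ≤ 9) = Σ_{j=7}^{9} e^(−7) · 7^j/j! ≈ 0.3808.

0.3808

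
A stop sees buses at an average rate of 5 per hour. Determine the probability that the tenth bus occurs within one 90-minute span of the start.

Over the interval, μ = 5 × 1.5 = 7.5 (a 90-minute span = 1.5 hours).
The tenth arrival falls in the interval iff at least 10 events occur there: P(S_10 ≤ t) = P(N ≥ 10) = 1 − P(N ≤ 9) ≈ 0.2236.

0.2236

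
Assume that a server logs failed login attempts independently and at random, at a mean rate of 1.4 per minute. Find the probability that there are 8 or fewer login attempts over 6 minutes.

0.5369

Over the interval, μ = 1.4 × 6 = 8.4 (6 minutes).
P(N ≤ 8) = Σ_{j=0}^{8} e^(−μ) μ^j/j! ≈ 0.5369.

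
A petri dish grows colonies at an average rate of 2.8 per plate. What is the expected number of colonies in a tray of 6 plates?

16.8

E[N] = λt = 2.8 × 6 = 16.8 (a tray of 6 plates = 6 plates).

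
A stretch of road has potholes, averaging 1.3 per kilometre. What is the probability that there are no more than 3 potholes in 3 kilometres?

Over the interval, μ = 1.3 × 3 = 3.9 (3 kilometres).
P(N ≤ 3) = Σ_{j=0}^{3} e^(−μ) μ^j/j! ≈ 0.4532.

0.4532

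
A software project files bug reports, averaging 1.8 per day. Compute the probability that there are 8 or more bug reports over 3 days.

0.1783

Over the interval, μ = 1.8 × 3 = 5.4 (3 days).
P(N ≥ 8) = 1 − P(N ≤ 7) = 1 − Σ_{j=0}^{7} e^(−μ) μ^j/j! ≈ 0.1783.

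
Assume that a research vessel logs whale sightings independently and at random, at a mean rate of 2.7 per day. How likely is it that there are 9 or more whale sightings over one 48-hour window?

0.0973

Over the interval, μ = 2.7 × 2 = 5.4 (a 48-hour window = 2 days).
P(N ≥ 9) = 1 − P(N ≤ 8) = 1 − Σ_{j=0}^{8} e^(−μ) μ^j/j! ≈ 0.0973.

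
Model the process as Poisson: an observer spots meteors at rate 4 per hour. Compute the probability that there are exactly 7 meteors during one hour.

0.0595

With mean μ = 4 per hour,
P(N = 7) = e^(−μ) μ^7/7! = e^(−4) · 4^7/5040 ≈ 0.0595.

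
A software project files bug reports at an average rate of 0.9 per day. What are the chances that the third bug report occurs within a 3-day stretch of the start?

0.5064

Over the interval, μ = 0.9 × 3 = 2.7 (a 3-day stretch = 3 days).
The third arrival falls in the interval iff at least 3 events occur there: P(S_3 ≤ t) = P(N ≥ 3) = 1 − P(N ≤ 2) ≈ 0.5064.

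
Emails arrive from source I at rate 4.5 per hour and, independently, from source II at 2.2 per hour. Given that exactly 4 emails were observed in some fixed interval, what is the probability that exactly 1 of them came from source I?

Given the total, each event is independently from source I with probability p = λ_I/(λ_I+λ_II) = 4.5/6.7 ≈ 0.6716.
So K ~ Binomial(4, 4.5/6.7): P(K = 1) = C(4,1) · (4.5/6.7)^1 · (2.2/6.7)^3 ≈ 0.0951.

0.0951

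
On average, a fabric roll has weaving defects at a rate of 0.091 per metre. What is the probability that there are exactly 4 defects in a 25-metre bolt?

0.1147

Over the interval, μ = 0.091 × 25 = 2.275 (a 25-metre bolt = 25 metres).
P(N = 4) = e^(−μ) μ^4/4! = e^(−2.275) · 2.275^4/24 ≈ 0.1147.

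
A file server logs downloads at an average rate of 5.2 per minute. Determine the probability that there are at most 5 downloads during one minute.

0.5809

With mean μ = 5.2 per minute,
P(N ≤ 5) = Σ_{j=0}^{5} e^(−μ) μ^j/j! ≈ 0.5809.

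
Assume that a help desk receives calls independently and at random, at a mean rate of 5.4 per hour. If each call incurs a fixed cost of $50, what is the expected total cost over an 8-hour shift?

$2160

E[N] = 5.4 × 8 = 43.2 (an 8-hour shift = 8 hours); E[cost] = 43.2 × $50 = $2160.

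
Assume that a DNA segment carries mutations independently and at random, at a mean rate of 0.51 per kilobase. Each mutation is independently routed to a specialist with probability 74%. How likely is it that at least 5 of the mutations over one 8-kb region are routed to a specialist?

Thinning: the mutations that are routed to a specialist themselves form a Poisson process with rate 0.74 × 0.51 = 0.3774 per kilobase.
Over the interval, μ = 0.3774 × 8 = 3.0192 (an 8-kb region = 8 kilobases).
P(N ≥ 5) = 1 − P(N ≤ 4) ≈ 0.1880.

0.1880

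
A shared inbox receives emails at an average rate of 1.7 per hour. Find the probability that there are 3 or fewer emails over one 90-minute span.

0.7468

Over the interval, μ = 1.7 × 1.5 = 2.55 (a 90-minute span = 1.5 hours).
P(N ≤ 3) = Σ_{j=0}^{3} e^(−μ) μ^j/j! ≈ 0.7468.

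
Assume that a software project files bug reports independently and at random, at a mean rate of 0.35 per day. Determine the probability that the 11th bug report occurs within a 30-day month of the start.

Over the interval, μ = 0.35 × 30 = 10.5 (a 30-day month = 30 days).
The 11th arrival falls in the interval iff at least 11 events occur there: P(S_11 ≤ t) = P(N ≥ 11) = 1 − P(N ≤ 10) ≈ 0.4793.

0.4793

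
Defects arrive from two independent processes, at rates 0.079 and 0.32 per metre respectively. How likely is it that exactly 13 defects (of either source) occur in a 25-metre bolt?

0.0724

Independent Poisson processes superpose: combined rate λ = 0.079 + 0.32 = 0.399 per metre.
Over the interval, μ = 0.399 × 25 = 9.975 (a 25-metre bolt = 25 metres).
P(N = 13) = e^(−9.975) · 9.975^13/13! ≈ 0.0724.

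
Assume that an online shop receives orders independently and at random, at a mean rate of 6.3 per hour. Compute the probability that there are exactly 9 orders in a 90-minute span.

0.1303

Over the interval, μ = 6.3 × 1.5 = 9.45 (a 90-minute span = 1.5 hours).
P(N = 9) = e^(−μ) μ^9/9! = e^(−9.45) · 9.45^9/362880 ≈ 0.1303.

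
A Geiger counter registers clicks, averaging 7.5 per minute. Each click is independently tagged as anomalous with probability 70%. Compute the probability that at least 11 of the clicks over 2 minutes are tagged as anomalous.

Thinning: the clicks that are tagged as anomalous themselves form a Poisson process with rate 0.7 × 7.5 = 5.25 per minute.
Over the interval, μ = 5.25 × 2 = 10.5 (2 minutes).
P(N ≥ 11) = 1 − P(N ≤ 10) ≈ 0.4793.

0.4793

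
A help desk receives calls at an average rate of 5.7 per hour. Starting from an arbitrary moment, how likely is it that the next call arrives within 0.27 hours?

0.7854

Inter-arrival times are exponential with rate λ = 5.7 per hour.
P(T ≤ 0.27) = 1 − e^(−λt) = 1 − e^(−5.7 × 0.27) = 1 − e^(−1.539) ≈ 0.7854.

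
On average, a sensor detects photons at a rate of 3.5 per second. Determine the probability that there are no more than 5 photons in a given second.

0.8576

With mean μ = 3.5 per second,
P(N ≤ 5) = Σ_{j=0}^{5} e^(−μ) μ^j/j! ≈ 0.8576.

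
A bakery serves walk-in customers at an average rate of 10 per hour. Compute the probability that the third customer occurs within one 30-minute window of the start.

Over the interval, μ = 10 × 0.5 = 5 (a 30-minute window = 0.5 hours).
The third arrival falls in the interval iff at least 3 events occur there: P(S_3 ≤ t) = P(N ≥ 3) = 1 − P(N ≤ 2) ≈ 0.8753.

0.8753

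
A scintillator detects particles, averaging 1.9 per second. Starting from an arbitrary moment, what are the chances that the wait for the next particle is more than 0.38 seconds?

The wait for the next event is exponential with rate λ = 1.9 per second.
P(T > 0.38) = e^(−λt) = e^(−1.9 × 0.38) = e^(−0.722) ≈ 0.4858.

0.4858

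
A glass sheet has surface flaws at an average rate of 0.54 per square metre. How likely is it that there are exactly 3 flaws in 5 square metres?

Over the interval, μ = 0.54 × 5 = 2.7 (5 square metres).
P(N = 3) = e^(−μ) μ^3/3! = e^(−2.7) · 2.7^3/6 ≈ 0.2205.

0.2205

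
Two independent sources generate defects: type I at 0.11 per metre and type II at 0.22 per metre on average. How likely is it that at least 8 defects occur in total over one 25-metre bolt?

0.5814

Independent Poisson processes superpose: combined rate λ = 0.11 + 0.22 = 0.33 per metre.
Over the interval, μ = 0.33 × 25 = 8.25 (a 25-metre bolt = 25 metres).
P(N ≥ 8) = 1 − P(N ≤ 7) ≈ 0.5814.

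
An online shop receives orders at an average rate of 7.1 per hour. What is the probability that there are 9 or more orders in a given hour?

With mean μ = 7.1 per hour,
P(N ≥ 9) = 1 − P(N ≤ 8) = 1 − Σ_{j=0}^{8} e^(−μ) μ^j/j! ≈ 0.2840.

0.2840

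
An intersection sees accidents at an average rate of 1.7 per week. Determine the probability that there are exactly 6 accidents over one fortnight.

0.0716

Over the interval, μ = 1.7 × 2 = 3.4 (a fortnight = 2 weeks).
P(N = 6) = e^(−μ) μ^6/6! = e^(−3.4) · 3.4^6/720 ≈ 0.0716.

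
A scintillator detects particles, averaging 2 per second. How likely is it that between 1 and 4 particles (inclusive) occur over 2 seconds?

0.6105

Over the interval, μ = 2 × 2 = 4 (2 seconds).
P(1 ≤ N ≤ 4) = Σ_{j=1}^{4} e^(−4) · 4^j/j! ≈ 0.6105.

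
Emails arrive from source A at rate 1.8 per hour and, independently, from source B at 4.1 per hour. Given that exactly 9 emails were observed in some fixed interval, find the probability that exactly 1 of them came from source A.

Given the total, each event is independently from source A with probability p = λ_A/(λ_A+λ_B) = 1.8/5.9 ≈ 0.3051.
So K ~ Binomial(9, 1.8/5.9): P(K = 1) = C(9,1) · (1.8/5.9)^1 · (4.1/5.9)^8 ≈ 0.1493.

0.1493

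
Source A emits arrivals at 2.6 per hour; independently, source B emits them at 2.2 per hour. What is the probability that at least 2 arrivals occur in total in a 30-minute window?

Independent Poisson processes superpose: combined rate λ = 2.6 + 2.2 = 4.8 per hour.
Over the interval, μ = 4.8 × 0.5 = 2.4 (a 30-minute window = 0.5 hours).
P(N ≥ 2) = 1 − P(N ≤ 1) ≈ 0.6916.

0.6916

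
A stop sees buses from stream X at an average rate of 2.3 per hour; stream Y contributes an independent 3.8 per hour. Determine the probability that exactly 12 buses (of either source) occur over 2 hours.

0.1142

Independent Poisson processes superpose: combined rate λ = 2.3 + 3.8 = 6.1 per hour.
Over the interval, μ = 6.1 × 2 = 12.2 (2 hours).
P(N = 12) = e^(−12.2) · 12.2^12/12! ≈ 0.1142.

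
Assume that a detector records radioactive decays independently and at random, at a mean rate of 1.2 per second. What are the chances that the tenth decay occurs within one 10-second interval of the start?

Over the interval, μ = 1.2 × 10 = 12 (a 10-second interval = 10 seconds).
The tenth arrival falls in the interval iff at least 10 events occur there: P(S_10 ≤ t) = P(N ≥ 10) = 1 − P(N ≤ 9) ≈ 0.7576.

0.7576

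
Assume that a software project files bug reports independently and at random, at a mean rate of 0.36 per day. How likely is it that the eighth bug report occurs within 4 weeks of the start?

0.7869

Over the interval, μ = 0.36 × 28 = 10.08 (4 weeks = 28 days).
The eighth arrival falls in the interval iff at least 8 events occur there: P(S_8 ≤ t) = P(N ≥ 8) = 1 − P(N ≤ 7) ≈ 0.7869.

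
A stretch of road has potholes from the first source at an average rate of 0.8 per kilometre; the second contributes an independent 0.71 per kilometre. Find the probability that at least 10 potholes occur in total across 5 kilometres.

0.2293

Independent Poisson processes superpose: combined rate λ = 0.8 + 0.71 = 1.51 per kilometre.
Over the interval, μ = 1.51 × 5 = 7.55 (5 kilometres).
P(N ≥ 10) = 1 − P(N ≤ 9) ≈ 0.2293.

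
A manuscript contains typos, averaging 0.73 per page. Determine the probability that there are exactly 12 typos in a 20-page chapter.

0.0894

Over the interval, μ = 0.73 × 20 = 14.6 (a 20-page chapter = 20 pages).
P(N = 12) = e^(−μ) μ^12/12! = e^(−14.6) · 14.6^12/479001600 ≈ 0.0894.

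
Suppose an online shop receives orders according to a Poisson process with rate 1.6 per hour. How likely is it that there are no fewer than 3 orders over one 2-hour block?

Over the interval, μ = 1.6 × 2 = 3.2 (a 2-hour block = 2 hours).
P(N ≥ 3) = 1 − P(N ≤ 2) = 1 − Σ_{j=0}^{2} e^(−μ) μ^j/j! ≈ 0.6201.

0.6201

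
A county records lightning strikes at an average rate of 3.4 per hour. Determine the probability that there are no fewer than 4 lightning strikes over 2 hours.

Over the interval, μ = 3.4 × 2 = 6.8 (2 hours).
P(N ≥ 4) = 1 − P(N ≤ 3) = 1 − Σ_{j=0}^{3} e^(−μ) μ^j/j! ≈ 0.9072.

0.9072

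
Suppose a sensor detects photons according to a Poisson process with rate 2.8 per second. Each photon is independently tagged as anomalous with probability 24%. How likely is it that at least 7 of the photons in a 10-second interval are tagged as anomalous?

0.5078

Thinning: the photons that are tagged as anomalous themselves form a Poisson process with rate 0.24 × 2.8 = 0.672 per second.
Over the interval, μ = 0.672 × 10 = 6.72 (a 10-second interval = 10 seconds).
P(N ≥ 7) = 1 − P(N ≤ 6) ≈ 0.5078.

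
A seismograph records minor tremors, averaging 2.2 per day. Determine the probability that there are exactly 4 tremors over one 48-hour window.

Over the interval, μ = 2.2 × 2 = 4.4 (a 48-hour window = 2 days).
P(N = 4) = e^(−μ) μ^4/4! = e^(−4.4) · 4.4^4/24 ≈ 0.1917.

0.1917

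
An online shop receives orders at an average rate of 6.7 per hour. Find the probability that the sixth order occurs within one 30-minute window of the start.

Over the interval, μ = 6.7 × 0.5 = 3.35 (a 30-minute window = 0.5 hours).
The sixth arrival falls in the interval iff at least 6 events occur there: P(S_6 ≤ t) = P(N ≥ 6) = 1 − P(N ≤ 5) ≈ 0.1232.

0.1232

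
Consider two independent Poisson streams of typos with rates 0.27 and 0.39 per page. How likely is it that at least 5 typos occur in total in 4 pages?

Independent Poisson processes superpose: combined rate λ = 0.27 + 0.39 = 0.66 per page.
Over the interval, μ = 0.66 × 4 = 2.64 (4 pages).
P(N ≥ 5) = 1 − P(N ≤ 4) ≈ 0.1283.

0.1283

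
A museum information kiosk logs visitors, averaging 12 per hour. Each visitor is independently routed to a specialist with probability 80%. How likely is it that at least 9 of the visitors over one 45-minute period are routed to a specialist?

0.2973

Thinning: the visitors that are routed to a specialist themselves form a Poisson process with rate 0.8 × 12 = 9.6 per hour.
Over the interval, μ = 9.6 × 0.75 = 7.2 (a 45-minute period = 0.75 hours).
P(N ≥ 9) = 1 − P(N ≤ 8) ≈ 0.2973.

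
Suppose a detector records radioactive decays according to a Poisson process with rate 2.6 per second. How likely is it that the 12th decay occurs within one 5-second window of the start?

0.6468

Over the interval, μ = 2.6 × 5 = 13 (a 5-second window = 5 seconds).
The 12th arrival falls in the interval iff at least 12 events occur there: P(S_12 ≤ t) = P(N ≥ 12) = 1 − P(N ≤ 11) ≈ 0.6468.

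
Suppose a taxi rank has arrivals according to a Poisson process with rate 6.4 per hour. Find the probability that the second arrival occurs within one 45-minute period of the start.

Over the interval, μ = 6.4 × 0.75 = 4.8 (a 45-minute period = 0.75 hours).
The second arrival falls in the interval iff at least 2 events occur there: P(S_2 ≤ t) = P(N ≥ 2) = 1 − P(N ≤ 1) ≈ 0.9523.

0.9523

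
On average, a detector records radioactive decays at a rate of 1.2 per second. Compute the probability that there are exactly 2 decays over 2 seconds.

0.2613

Over the interval, μ = 1.2 × 2 = 2.4 (2 seconds).
P(N = 2) = e^(−μ) μ^2/2! = e^(−2.4) · 2.4^2/2 ≈ 0.2613.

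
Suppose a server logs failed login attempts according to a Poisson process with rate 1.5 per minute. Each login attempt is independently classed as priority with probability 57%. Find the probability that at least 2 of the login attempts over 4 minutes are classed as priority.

Thinning: the login attempts that are classed as priority themselves form a Poisson process with rate 0.57 × 1.5 = 0.855 per minute.
Over the interval, μ = 0.855 × 4 = 3.42 (4 minutes).
P(N ≥ 2) = 1 − P(N ≤ 1) ≈ 0.8554.

0.8554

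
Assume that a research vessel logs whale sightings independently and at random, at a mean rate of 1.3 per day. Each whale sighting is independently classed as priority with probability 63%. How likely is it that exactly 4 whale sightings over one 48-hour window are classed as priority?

0.0583

Thinning: the whale sightings that are classed as priority themselves form a Poisson process with rate 0.63 × 1.3 = 0.819 per day.
Over the interval, μ = 0.819 × 2 = 1.638 (a 48-hour window = 2 days).
P(N = 4) = e^(−1.638) · 1.638^4/4! ≈ 0.0583.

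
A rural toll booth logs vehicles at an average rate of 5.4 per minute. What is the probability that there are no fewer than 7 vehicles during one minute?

0.2983

With mean μ = 5.4 per minute,
P(N ≥ 7) = 1 − P(N ≤ 6) = 1 − Σ_{j=0}^{6} e^(−μ) μ^j/j! ≈ 0.2983.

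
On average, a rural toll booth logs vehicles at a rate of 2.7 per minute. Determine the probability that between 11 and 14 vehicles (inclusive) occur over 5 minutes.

0.4120

Over the interval, μ = 2.7 × 5 = 13.5 (5 minutes).
P(11 ≤ N ≤ 14) = Σ_{j=11}^{14} e^(−13.5) · 13.5^j/j! ≈ 0.4120.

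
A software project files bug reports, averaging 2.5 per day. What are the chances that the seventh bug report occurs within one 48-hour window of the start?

Over the interval, μ = 2.5 × 2 = 5 (a 48-hour window = 2 days).
The seventh arrival falls in the interval iff at least 7 events occur there: P(S_7 ≤ t) = P(N ≥ 7) = 1 − P(N ≤ 6) ≈ 0.2378.

0.2378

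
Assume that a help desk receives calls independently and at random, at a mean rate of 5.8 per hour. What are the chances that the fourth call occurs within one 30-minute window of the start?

0.3304

Over the interval, μ = 5.8 × 0.5 = 2.9 (a 30-minute window = 0.5 hours).
The fourth arrival falls in the interval iff at least 4 events occur there: P(S_4 ≤ t) = P(N ≥ 4) = 1 − P(N ≤ 3) ≈ 0.3304.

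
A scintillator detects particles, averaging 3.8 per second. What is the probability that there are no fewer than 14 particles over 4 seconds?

0.6556

Over the interval, μ = 3.8 × 4 = 15.2 (4 seconds).
P(N ≥ 14) = 1 − P(N ≤ 13) = 1 − Σ_{j=0}^{13} e^(−μ) μ^j/j! ≈ 0.6556.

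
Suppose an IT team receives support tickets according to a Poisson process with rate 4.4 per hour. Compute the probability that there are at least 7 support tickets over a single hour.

With mean μ = 4.4 per hour,
P(N ≥ 7) = 1 − P(N ≤ 6) = 1 − Σ_{j=0}^{6} e^(−μ) μ^j/j! ≈ 0.1564.

0.1564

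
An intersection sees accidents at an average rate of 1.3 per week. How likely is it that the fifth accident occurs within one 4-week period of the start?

Over the interval, μ = 1.3 × 4 = 5.2 (a 4-week period = 4 weeks).
The fifth arrival falls in the interval iff at least 5 events occur there: P(S_5 ≤ t) = P(N ≥ 5) = 1 − P(N ≤ 4) ≈ 0.5939.

0.5939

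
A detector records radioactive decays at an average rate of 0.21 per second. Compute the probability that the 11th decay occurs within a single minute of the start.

0.7124

Over the interval, μ = 0.21 × 60 = 12.6 (a minute = 60 seconds).
The 11th arrival falls in the interval iff at least 11 events occur there: P(S_11 ≤ t) = P(N ≥ 11) = 1 − P(N ≤ 10) ≈ 0.7124.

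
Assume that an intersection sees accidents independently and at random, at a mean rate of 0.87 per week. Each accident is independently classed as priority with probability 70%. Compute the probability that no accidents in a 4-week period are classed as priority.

Thinning: the accidents that are classed as priority themselves form a Poisson process with rate 0.7 × 0.87 = 0.609 per week.
Over the interval, μ = 0.609 × 4 = 2.436 (a 4-week period = 4 weeks).
P(N = 0) = e^(−2.436) · 2.436^0/0! ≈ 0.0875.

0.0875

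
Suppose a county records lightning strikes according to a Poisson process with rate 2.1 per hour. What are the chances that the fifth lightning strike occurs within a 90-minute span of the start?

Over the interval, μ = 2.1 × 1.5 = 3.15 (a 90-minute span = 1.5 hours).
The fifth arrival falls in the interval iff at least 5 events occur there: P(S_5 ≤ t) = P(N ≥ 5) = 1 − P(N ≤ 4) ≈ 0.2105.

0.2105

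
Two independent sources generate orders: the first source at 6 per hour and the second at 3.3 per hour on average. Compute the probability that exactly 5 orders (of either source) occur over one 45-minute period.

Independent Poisson processes superpose: combined rate λ = 6 + 3.3 = 9.3 per hour.
Over the interval, μ = 9.3 × 0.75 = 6.975 (a 45-minute period = 0.75 hours).
P(N = 5) = e^(−6.975) · 6.975^5/5! ≈ 0.1286.

0.1286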